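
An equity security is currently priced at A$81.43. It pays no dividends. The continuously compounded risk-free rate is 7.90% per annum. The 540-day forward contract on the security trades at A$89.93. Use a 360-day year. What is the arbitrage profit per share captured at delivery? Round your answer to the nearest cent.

Fair forward: F* = S·e^(carry·T), with carry = r = 0.0790
F* = 81.43 · e^(0.0790 × 540/360) = 81.43 · e^0.118500 = 81.43 × 1.125807 = A$91.6745
Market A$89.93 < fair A$91.6745: forward underpriced → reverse cash-and-carry (short spot, go long the forward).
At maturity, profit = |F_mkt − F*| = |89.93 − 91.6745| = A$1.74 per share

A$1.74 per share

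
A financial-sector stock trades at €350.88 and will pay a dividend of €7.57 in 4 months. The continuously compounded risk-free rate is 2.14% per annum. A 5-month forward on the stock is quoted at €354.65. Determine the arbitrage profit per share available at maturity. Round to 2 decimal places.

€8.21 per share

PV(dividends) I = 7.57·e^(−0.0214·4/12) = 7.5162
Fair forward F* = (S − I)·e^(rT) = (350.88 − 7.5162)·e^0.008917 = 343.3638 × 1.008957 = 346.4393
Market €354.65 > fair 346.4393: forward overpriced → cash-and-carry (borrow at r, buy the stock and collect the dividends, short the forward).
Profit at T = |F_mkt − F*| = |354.65 − 346.4393| = €8.21 per share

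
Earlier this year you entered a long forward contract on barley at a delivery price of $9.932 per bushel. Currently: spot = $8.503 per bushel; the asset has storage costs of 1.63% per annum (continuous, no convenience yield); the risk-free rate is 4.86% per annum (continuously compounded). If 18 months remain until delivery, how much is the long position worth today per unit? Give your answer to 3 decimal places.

-$0.520 per bushel

Current fair forward for the remaining 18 months: F = S·e^((r + u)·T), (r + u) = 0.0486 + 0.0163 = 0.0649
F = 8.503 · e^(0.0649 × 18/12) = 8.503 × 1.102246 = 9.3724
Value of long forward = (F − K)·e^(−rT) = (9.3724 − 9.932) · e^(−0.0486·18/12)
= -0.5596 × 0.929694 = -0.520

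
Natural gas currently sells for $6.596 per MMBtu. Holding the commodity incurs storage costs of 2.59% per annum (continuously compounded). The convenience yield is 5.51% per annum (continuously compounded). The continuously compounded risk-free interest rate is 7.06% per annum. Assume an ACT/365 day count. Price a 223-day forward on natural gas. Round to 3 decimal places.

Net carry = r + u − y = 0.0706 + 0.0259 − 0.0551 = 0.0414
F = S·e^((r+u−y)T) = 6.596 · e^(0.0414 × 223/365) = 6.596 · e^0.025294
= 6.596 × 1.025617 = $6.765 per MMBtu

$6.765 per MMBtu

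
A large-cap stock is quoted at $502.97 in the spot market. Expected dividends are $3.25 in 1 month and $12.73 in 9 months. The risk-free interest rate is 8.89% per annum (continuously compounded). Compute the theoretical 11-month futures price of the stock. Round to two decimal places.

PV(dividends) I = 3.25·e^(−0.0889·1/12) + 12.73·e^(−0.0889·9/12)
I = 3.2260 + 11.9089 = 15.1349
F = (S − I)·e^(rT) = (502.97 − 15.1349) · e^(0.0889·11/12)
= 487.8351 · e^0.081492 = 487.8351 × 1.084905 = $529.25

$529.25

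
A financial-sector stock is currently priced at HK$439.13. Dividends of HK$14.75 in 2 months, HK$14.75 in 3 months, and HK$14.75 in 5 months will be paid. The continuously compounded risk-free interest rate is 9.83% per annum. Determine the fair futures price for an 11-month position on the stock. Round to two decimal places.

PV(dividends) I = 14.75·e^(−0.0983·2/12) + 14.75·e^(−0.0983·3/12) + 14.75·e^(−0.0983·5/12)
I = 14.5103 + 14.3919 + 14.1581 = 43.0603
F = (S − I)·e^(rT) = (439.13 − 43.0603) · e^(0.0983·11/12)
= 396.0697 · e^0.090108 = 396.0697 × 1.094292 = HK$433.42

HK$433.42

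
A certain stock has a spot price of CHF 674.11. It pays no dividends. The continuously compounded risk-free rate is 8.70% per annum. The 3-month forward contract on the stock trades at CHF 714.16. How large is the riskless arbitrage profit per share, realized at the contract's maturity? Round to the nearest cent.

Fair forward: F* = S·e^(carry·T), with carry = r = 0.0870
F* = 674.11 · e^(0.0870 × 3/12) = 674.11 · e^0.021750 = 674.11 × 1.021988 = CHF 688.9323
Market CHF 714.16 > fair CHF 688.9323: forward overpriced → cash-and-carry (buy spot, short the forward).
At maturity, profit = |F_mkt − F*| = |714.16 − 688.9323| = CHF 25.23 per share

CHF 25.23 per share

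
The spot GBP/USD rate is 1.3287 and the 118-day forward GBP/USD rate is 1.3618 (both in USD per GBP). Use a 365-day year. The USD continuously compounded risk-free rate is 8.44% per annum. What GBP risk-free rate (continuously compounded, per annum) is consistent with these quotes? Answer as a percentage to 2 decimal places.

F = S·e^((r_USD − r_GBP)T) ⇒ r_GBP = r_USD − ln(F/S)/T
ln(1.3618/1.3287) = 0.024606; /(118/365) = 0.076112
r_GBP = 0.0844 − 0.076112 = 0.008288
r_GBP = 0.83%

0.83%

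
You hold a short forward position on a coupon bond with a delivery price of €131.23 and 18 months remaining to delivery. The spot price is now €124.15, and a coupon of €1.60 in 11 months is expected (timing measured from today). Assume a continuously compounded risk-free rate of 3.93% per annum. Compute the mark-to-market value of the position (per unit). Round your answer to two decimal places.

€1.11

PV(remaining coupons) I = 1.60·e^(−0.0393·11/12) = 1.5434
Current forward F = (S − I)·e^(rT) = (124.15 − 1.5434)·e^(0.0393·18/12) = 122.6066 × 1.060722 = 130.0515
Value (long) = (F − K)·e^(−rT) = (130.0515 − 131.23) × 0.942754 = -1.1110
Short position value = −(long value) = €1.11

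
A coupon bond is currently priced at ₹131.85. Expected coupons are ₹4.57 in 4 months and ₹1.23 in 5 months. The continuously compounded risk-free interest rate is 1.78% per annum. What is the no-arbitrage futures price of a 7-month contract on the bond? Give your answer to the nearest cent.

PV(coupons) I = 4.57·e^(−0.0178·4/12) + 1.23·e^(−0.0178·5/12)
I = 4.5430 + 1.2209 = 5.7639
F = (S − I)·e^(rT) = (131.85 − 5.7639) · e^(0.0178·7/12)
= 126.0861 · e^0.010383 = 126.0861 × 1.010437 = ₹127.40

₹127.40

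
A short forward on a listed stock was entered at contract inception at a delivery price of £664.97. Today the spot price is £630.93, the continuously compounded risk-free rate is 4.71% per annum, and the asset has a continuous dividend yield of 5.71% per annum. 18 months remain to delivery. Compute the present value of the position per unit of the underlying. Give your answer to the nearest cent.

Current fair forward for the remaining 18 months: F = S·e^((r − q)·T), (r − q) = 0.0471 − 0.0571 = -0.0100
F = 630.93 · e^(-0.0100 × 18/12) = 630.93 × 0.985112 = 621.5367
Value of long forward = (F − K)·e^(−rT) = (621.5367 − 664.97) · e^(−0.0471·18/12)
= -43.4333 × 0.931788 = -40.47
Short position value = −(long value) = £40.47

£40.47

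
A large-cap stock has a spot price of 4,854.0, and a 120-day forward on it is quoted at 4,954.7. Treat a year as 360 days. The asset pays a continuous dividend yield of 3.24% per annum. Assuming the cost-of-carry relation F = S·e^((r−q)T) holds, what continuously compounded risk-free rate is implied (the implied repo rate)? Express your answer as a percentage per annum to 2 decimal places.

From F = S·e^((r−q)T): (r − q) = ln(F/S)/T
ln(4954.7/4854.0) = ln(1.020746) = 0.020534
(r − q) = 0.020534 / (120/360) = 0.061602
r = ln(F/S)/T + q = 0.061602 + 0.0324 = 0.094002
r = 9.40%

9.40%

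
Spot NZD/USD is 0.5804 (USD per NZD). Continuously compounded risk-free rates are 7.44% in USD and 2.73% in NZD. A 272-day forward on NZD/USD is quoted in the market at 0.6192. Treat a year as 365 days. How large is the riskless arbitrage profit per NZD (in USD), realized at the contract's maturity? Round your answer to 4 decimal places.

Fair forward: F* = S·e^(carry·T), with carry = (r_USD − r_NZD) = 0.0744 − 0.0273 = 0.0471
F* = 0.5804 · e^(0.0471 × 272/365) = 0.5804 · e^0.035099 = 0.5804 × 1.035722 = 0.6011
Market 0.6192 > fair 0.6011: forward overpriced → cash-and-carry (buy spot, short the forward).
At maturity, profit = |F_mkt − F*| = |0.6192 − 0.6011| = 0.0181 per NZD (in USD)

0.0181 per NZD (in USD)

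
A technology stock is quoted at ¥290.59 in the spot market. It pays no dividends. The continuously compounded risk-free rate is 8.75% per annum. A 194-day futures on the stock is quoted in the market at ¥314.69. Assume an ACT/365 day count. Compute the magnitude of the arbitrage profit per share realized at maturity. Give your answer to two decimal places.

Fair futures: F* = S·e^(carry·T), with carry = r = 0.0875
F* = 290.59 · e^(0.0875 × 194/365) = 290.59 · e^0.046507 = 290.59 × 1.047605 = ¥304.4235
Market ¥314.69 > fair ¥304.4235: forward overpriced → cash-and-carry (buy spot, short the forward).
At maturity, profit = |F_mkt − F*| = |314.69 − 304.4235| = ¥10.27 per share

¥10.27 per share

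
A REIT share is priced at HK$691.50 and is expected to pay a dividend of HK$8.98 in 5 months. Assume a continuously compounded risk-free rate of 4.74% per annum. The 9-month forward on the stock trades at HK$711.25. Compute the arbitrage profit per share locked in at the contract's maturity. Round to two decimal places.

HK$3.85 per share

PV(dividends) I = 8.98·e^(−0.0474·5/12) = 8.8044
Fair forward F* = (S − I)·e^(rT) = (691.50 − 8.8044)·e^0.035550 = 682.6956 × 1.036189 = 707.4017
Market HK$711.25 > fair 707.4017: forward overpriced → cash-and-carry (borrow at r, buy the stock and collect the dividends, short the forward).
Profit at T = |F_mkt − F*| = |711.25 − 707.4017| = HK$3.85 per share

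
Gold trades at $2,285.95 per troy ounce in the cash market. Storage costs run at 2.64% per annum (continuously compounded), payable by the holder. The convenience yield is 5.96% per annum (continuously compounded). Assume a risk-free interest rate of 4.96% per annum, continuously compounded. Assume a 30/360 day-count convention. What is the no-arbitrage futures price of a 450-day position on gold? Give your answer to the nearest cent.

Net carry = r + u − y = 0.0496 + 0.0264 − 0.0596 = 0.0164
F = S·e^((r+u−y)T) = 2285.95 · e^(0.0164 × 450/360) = 2285.95 · e^0.02050000
= 2285.95 × 1.02071157 = $2,333.30 per troy ounce

$2,333.30 per troy ounce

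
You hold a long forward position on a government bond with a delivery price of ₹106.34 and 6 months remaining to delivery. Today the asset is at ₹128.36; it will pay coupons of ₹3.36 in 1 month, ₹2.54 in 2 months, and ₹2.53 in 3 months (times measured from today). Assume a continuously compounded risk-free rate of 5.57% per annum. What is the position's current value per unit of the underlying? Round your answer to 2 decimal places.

₹16.58

PV(remaining coupons) I = 3.36·e^(−0.0557·1/12) + 2.54·e^(−0.0557·2/12) + 2.53·e^(−0.0557·3/12) = 8.3560
Current forward F = (S − I)·e^(rT) = (128.36 − 8.3560)·e^(0.0557·6/12) = 120.0040 × 1.028241 = 123.3930
Value (long) = (F − K)·e^(−rT) = (123.3930 − 106.34) × 0.972534 = 16.5846
Value = ₹16.58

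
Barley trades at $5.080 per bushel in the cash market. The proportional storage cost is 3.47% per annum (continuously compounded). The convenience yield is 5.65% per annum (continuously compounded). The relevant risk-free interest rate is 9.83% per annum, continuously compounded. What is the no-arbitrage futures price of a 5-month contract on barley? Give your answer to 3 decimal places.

$5.245 per bushel

Net carry = r + u − y = 0.0983 + 0.0347 − 0.0565 = 0.0765
F = S·e^((r+u−y)T) = 5.080 · e^(0.0765 × 5/12) = 5.080 · e^0.031875
= 5.080 × 1.032388 = $5.245 per bushel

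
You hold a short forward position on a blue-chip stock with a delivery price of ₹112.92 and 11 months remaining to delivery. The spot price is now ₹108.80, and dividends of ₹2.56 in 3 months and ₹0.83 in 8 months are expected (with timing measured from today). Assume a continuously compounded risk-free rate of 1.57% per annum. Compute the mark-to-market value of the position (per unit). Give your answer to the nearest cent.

₹5.88

PV(remaining dividends) I = 2.56·e^(−0.0157·3/12) + 0.83·e^(−0.0157·8/12) = 3.3713
Current forward F = (S − I)·e^(rT) = (108.80 − 3.3713)·e^(0.0157·11/12) = 105.4287 × 1.014496 = 106.9570
Value (long) = (F − K)·e^(−rT) = (106.9570 − 112.92) × 0.985711 = -5.8778
Short position value = −(long value) = ₹5.88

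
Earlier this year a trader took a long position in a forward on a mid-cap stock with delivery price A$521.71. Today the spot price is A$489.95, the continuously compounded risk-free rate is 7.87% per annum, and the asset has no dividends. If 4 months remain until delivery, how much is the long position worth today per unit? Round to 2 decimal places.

-A$18.25

Current fair forward for the remaining 4 months: F = S·e^(r·T), r = 0.0787
F = 489.95 · e^(0.0787 × 4/12) = 489.95 × 1.026580 = 502.9729
Value of long forward = (F − K)·e^(−rT) = (502.9729 − 521.71) · e^(−0.0787·4/12)
= -18.7371 × 0.974108 = -18.25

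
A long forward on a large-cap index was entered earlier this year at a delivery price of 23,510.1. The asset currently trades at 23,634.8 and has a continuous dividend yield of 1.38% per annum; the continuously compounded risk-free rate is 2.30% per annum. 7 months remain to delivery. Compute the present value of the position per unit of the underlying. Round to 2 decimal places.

Current fair forward for the remaining 7 months: F = S·e^((r − q)·T), (r − q) = 0.0230 − 0.0138 = 0.0092
F = 23634.8 · e^(0.0092 × 7/12) = 23634.8 × 1.00538109 = 23761.9810
Value of long forward = (F − K)·e^(−rT) = (23761.9810 − 23510.1) · e^(−0.0230·7/12)
= 251.8810 × 0.98667294 = 248.52

248.52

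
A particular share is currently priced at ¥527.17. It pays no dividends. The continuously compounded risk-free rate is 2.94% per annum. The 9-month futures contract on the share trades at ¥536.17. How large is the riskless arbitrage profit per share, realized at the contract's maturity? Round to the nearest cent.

¥2.75 per share

Fair futures: F* = S·e^(carry·T), with carry = r = 0.0294
F* = 527.17 · e^(0.0294 × 9/12) = 527.17 · e^0.022050 = 527.17 × 1.022295 = ¥538.9233
Market ¥536.17 < fair ¥538.9233: forward underpriced → reverse cash-and-carry (short spot, go long the forward).
At maturity, profit = |F_mkt − F*| = |536.17 − 538.9233| = ¥2.75 per share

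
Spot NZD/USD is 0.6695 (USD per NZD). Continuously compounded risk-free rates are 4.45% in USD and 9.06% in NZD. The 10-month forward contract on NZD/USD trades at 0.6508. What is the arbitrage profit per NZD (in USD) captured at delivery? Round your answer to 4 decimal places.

0.0065 per NZD (in USD)

Fair forward: F* = S·e^(carry·T), with carry = (r_USD − r_NZD) = 0.0445 − 0.0906 = -0.0461
F* = 0.6695 · e^(-0.0461 × 10/12) = 0.6695 · e^-0.038417 = 0.6695 × 0.962312 = 0.6443
Market 0.6508 > fair 0.6443: forward overpriced → cash-and-carry (buy spot, short the forward).
At maturity, profit = |F_mkt − F*| = |0.6508 − 0.6443| = 0.0065 per NZD (in USD)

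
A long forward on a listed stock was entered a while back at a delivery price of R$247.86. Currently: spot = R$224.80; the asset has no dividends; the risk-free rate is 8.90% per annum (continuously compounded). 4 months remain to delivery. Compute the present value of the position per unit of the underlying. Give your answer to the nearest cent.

Current fair forward for the remaining 4 months: F = S·e^(r·T), r = 0.0890
F = 224.80 · e^(0.0890 × 4/12) = 224.80 × 1.030111 = 231.5690
Value of long forward = (F − K)·e^(−rT) = (231.5690 − 247.86) · e^(−0.0890·4/12)
= -16.2910 × 0.970769 = -15.81

-R$15.81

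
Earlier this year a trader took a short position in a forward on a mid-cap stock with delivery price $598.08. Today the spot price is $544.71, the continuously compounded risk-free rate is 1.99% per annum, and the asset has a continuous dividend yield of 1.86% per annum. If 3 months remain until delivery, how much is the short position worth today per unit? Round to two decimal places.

Current fair forward for the remaining 3 months: F = S·e^((r − q)·T), (r − q) = 0.0199 − 0.0186 = 0.0013
F = 544.71 · e^(0.0013 × 3/12) = 544.71 × 1.000325 = 544.8870
Value of long forward = (F − K)·e^(−rT) = (544.8870 − 598.08) · e^(−0.0199·3/12)
= -53.1930 × 0.995037 = -52.93
Short position value = −(long value) = $52.93

$52.93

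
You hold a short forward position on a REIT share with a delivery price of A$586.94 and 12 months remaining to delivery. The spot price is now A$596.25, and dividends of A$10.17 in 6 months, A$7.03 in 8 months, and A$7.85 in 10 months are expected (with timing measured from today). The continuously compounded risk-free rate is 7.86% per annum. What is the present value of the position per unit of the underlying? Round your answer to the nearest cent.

-A$29.88

PV(remaining dividends) I = 10.17·e^(−0.0786·6/12) + 7.03·e^(−0.0786·8/12) + 7.85·e^(−0.0786·10/12) = 23.8015
Current forward F = (S − I)·e^(rT) = (596.25 − 23.8015)·e^(0.0786·12/12) = 572.4485 × 1.081772 = 619.2588
Value (long) = (F − K)·e^(−rT) = (619.2588 − 586.94) × 0.924410 = 29.8758
Short position value = −(long value) = -A$29.88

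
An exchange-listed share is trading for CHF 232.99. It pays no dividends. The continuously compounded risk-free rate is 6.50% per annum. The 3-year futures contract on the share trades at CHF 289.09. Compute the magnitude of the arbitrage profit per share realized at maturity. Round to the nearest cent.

CHF 5.93 per share

Fair futures: F* = S·e^(carry·T), with carry = r = 0.0650
F* = 232.99 · e^(0.0650 × 3) = 232.99 · e^0.195000 = 232.99 × 1.215311 = CHF 283.1553
Market CHF 289.09 > fair CHF 283.1553: forward overpriced → cash-and-carry (buy spot, short the forward).
At maturity, profit = |F_mkt − F*| = |289.09 − 283.1553| = CHF 5.93 per share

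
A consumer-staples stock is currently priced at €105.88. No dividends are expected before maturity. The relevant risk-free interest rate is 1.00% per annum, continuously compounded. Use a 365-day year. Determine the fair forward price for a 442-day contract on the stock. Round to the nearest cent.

€107.17

F = S·e^(rT) = 105.88 · e^(0.0100 × 442/365)
= 105.88 · e^0.012110 = 105.88 × 1.012184
F = €107.17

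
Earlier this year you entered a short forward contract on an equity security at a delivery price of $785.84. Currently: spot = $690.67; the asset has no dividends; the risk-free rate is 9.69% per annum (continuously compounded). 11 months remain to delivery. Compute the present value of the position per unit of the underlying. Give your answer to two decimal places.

Current fair forward for the remaining 11 months: F = S·e^(r·T), r = 0.0969
F = 690.67 · e^(0.0969 × 11/12) = 690.67 × 1.092889 = 754.8256
Value of long forward = (F − K)·e^(−rT) = (754.8256 − 785.84) · e^(−0.0969·11/12)
= -31.0144 × 0.915006 = -28.38
Short position value = −(long value) = $28.38

$28.38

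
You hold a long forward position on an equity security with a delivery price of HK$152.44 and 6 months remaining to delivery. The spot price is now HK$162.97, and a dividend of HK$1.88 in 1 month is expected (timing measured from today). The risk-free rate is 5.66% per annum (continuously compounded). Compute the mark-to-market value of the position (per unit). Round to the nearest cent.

PV(remaining dividends) I = 1.88·e^(−0.0566·1/12) = 1.8712
Current forward F = (S − I)·e^(rT) = (162.97 − 1.8712)·e^(0.0566·6/12) = 161.0988 × 1.028704 = 165.7230
Value (long) = (F − K)·e^(−rT) = (165.7230 − 152.44) × 0.972097 = 12.9124
Value = HK$12.91

HK$12.91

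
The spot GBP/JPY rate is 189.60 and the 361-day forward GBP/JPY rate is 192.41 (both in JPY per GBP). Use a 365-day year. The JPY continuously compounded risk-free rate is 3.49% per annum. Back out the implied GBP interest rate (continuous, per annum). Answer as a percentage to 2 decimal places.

F = S·e^((r_JPY − r_GBP)T) ⇒ r_GBP = r_JPY − ln(F/S)/T
ln(192.41/189.60) = 0.014712; /(361/365) = 0.014875
r_GBP = 0.0349 − 0.014875 = 0.020025
r_GBP = 2.00%

2.00%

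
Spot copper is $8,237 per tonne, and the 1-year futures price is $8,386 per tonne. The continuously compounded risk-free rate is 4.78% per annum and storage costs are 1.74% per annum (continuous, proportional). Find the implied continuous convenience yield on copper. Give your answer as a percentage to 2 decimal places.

4.73%

F = S·e^((r+u−y)T) ⇒ (r+u−y) = ln(F/S)/T
ln(8386/8237) = 0.017927; /T ⇒ 0.017927
y = r + u − ln(F/S)/T = 0.0478 + 0.0174 − 0.017927 = 0.047273
y = 4.73%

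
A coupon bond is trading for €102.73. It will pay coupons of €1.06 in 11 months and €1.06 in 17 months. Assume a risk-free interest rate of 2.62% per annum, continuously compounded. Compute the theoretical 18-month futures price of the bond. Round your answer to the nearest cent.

PV(coupons) I = 1.06·e^(−0.0262·11/12) + 1.06·e^(−0.0262·17/12)
I = 1.0348 + 1.0214 = 2.0562
F = (S − I)·e^(rT) = (102.73 − 2.0562) · e^(0.0262·18/12)
= 100.6738 · e^0.039300 = 100.6738 × 1.040082 = €104.71

€104.71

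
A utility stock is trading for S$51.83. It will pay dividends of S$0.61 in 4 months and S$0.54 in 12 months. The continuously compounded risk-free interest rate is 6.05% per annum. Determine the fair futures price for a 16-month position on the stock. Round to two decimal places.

PV(dividends) I = 0.61·e^(−0.0605·4/12) + 0.54·e^(−0.0605·12/12)
I = 0.5978 + 0.5083 = 1.1061
F = (S − I)·e^(rT) = (51.83 − 1.1061) · e^(0.0605·16/12)
= 50.7239 · e^0.080667 = 50.7239 × 1.084010 = S$54.99

S$54.99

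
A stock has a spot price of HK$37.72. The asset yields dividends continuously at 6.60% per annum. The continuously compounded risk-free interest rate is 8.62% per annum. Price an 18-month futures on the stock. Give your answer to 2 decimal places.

HK$38.88

F = S·e^((r − q)T) = 37.72 · e^((0.0862 − 0.0660) × 18/12)
= 37.72 · e^0.030300 = 37.72 × 1.030764
F = HK$38.88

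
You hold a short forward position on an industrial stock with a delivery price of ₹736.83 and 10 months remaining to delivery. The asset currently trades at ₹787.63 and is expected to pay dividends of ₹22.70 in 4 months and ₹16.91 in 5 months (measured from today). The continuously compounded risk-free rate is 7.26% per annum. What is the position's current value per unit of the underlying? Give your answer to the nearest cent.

-₹55.49

PV(remaining dividends) I = 22.70·e^(−0.0726·4/12) + 16.91·e^(−0.0726·5/12) = 38.5634
Current forward F = (S − I)·e^(rT) = (787.63 − 38.5634)·e^(0.0726·10/12) = 749.0666 × 1.062368 = 795.7844
Value (long) = (F − K)·e^(−rT) = (795.7844 − 736.83) × 0.941294 = 55.4934
Short position value = −(long value) = -₹55.49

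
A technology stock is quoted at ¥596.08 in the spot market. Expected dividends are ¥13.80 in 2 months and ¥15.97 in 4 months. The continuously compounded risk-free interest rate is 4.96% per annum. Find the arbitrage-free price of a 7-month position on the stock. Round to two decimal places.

PV(dividends) I = 13.80·e^(−0.0496·2/12) + 15.97·e^(−0.0496·4/12)
I = 13.6864 + 15.7081 = 29.3945
F = (S − I)·e^(rT) = (596.08 − 29.3945) · e^(0.0496·7/12)
= 566.6855 · e^0.028933 = 566.6855 × 1.029356 = ¥583.32

¥583.32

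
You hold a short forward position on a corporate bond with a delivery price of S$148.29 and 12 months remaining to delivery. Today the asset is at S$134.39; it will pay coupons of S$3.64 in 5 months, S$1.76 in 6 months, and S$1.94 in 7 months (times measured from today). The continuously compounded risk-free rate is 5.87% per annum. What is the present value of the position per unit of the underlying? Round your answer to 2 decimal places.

PV(remaining coupons) I = 3.64·e^(−0.0587·5/12) + 1.76·e^(−0.0587·6/12) + 1.94·e^(−0.0587·7/12) = 7.1358
Current forward F = (S − I)·e^(rT) = (134.39 − 7.1358)·e^(0.0587·12/12) = 127.2542 × 1.060457 = 134.9476
Value (long) = (F − K)·e^(−rT) = (134.9476 − 148.29) × 0.942990 = -12.5817
Short position value = −(long value) = S$12.58

S$12.58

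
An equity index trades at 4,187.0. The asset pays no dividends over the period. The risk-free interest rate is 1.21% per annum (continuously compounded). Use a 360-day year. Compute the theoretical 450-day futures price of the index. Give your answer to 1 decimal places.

F = S·e^(rT) = 4187.0 · e^(0.0121 × 450/360)
= 4187.0 · e^0.015125 = 4187.0 × 1.015240
F = 4,250.8

4,250.8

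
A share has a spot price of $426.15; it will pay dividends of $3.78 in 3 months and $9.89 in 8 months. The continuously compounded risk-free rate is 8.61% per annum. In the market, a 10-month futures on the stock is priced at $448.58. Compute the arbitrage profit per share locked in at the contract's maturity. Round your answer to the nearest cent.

$4.74 per share

PV(dividends) I = 3.78·e^(−0.0861·3/12) + 9.89·e^(−0.0861·8/12) = 13.0378
Fair futures F* = (S − I)·e^(rT) = (426.15 − 13.0378)·e^0.071750 = 413.1122 × 1.074387 = 443.8424
Market $448.58 > fair 443.8424: forward overpriced → cash-and-carry (borrow at r, buy the stock and collect the dividends, short the forward).
Profit at T = |F_mkt − F*| = |448.58 − 443.8424| = $4.74 per share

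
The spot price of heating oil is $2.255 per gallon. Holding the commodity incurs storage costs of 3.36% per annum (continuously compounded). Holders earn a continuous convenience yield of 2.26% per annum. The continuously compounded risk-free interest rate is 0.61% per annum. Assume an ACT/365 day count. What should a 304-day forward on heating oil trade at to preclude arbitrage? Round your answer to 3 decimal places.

Net carry = r + u − y = 0.0061 + 0.0336 − 0.0226 = 0.0171
F = S·e^((r+u−y)T) = 2.255 · e^(0.0171 × 304/365) = 2.255 · e^0.014242
= 2.255 × 1.014344 = $2.287 per gallon

$2.287 per gallon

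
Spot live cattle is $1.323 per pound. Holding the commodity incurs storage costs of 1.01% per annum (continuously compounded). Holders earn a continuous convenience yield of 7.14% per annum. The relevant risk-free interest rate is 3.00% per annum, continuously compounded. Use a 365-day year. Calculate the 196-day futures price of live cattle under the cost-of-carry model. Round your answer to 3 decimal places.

Net carry = r + u − y = 0.0300 + 0.0101 − 0.0714 = -0.0313
F = S·e^((r+u−y)T) = 1.323 · e^(-0.0313 × 196/365) = 1.323 · e^-0.016808
= 1.323 × 0.983332 = $1.301 per pound

$1.301 per pound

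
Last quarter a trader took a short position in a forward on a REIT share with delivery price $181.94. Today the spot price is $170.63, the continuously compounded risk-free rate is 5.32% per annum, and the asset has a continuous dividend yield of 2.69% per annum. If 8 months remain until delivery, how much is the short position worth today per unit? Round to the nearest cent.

Current fair forward for the remaining 8 months: F = S·e^((r − q)·T), (r − q) = 0.0532 − 0.0269 = 0.0263
F = 170.63 · e^(0.0263 × 8/12) = 170.63 × 1.017688 = 173.6481
Value of long forward = (F − K)·e^(−rT) = (173.6481 − 181.94) · e^(−0.0532·8/12)
= -8.2919 × 0.965155 = -8.00
Short position value = −(long value) = $8.00

$8.00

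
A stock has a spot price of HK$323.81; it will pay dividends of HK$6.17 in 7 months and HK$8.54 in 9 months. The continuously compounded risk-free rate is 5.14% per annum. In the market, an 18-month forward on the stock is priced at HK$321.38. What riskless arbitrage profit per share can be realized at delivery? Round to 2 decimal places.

HK$13.04 per share

PV(dividends) I = 6.17·e^(−0.0514·7/12) + 8.54·e^(−0.0514·9/12) = 14.2048
Fair forward F* = (S − I)·e^(rT) = (323.81 − 14.2048)·e^0.077100 = 309.6052 × 1.080150 = 334.4201
Market HK$321.38 < fair 334.4201: forward underpriced → reverse cash-and-carry (short the stock, invest proceeds at r, pay the dividends, go long the forward).
Profit at T = |F_mkt − F*| = |321.38 − 334.4201| = HK$13.04 per share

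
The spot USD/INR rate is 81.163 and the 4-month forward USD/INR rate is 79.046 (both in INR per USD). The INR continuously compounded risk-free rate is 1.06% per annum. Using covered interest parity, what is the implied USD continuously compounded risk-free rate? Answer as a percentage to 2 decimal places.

8.99%

F = S·e^((r_INR − r_USD)T) ⇒ r_USD = r_INR − ln(F/S)/T
ln(79.046/81.163) = -0.026430; /(4/12) = -0.079290
r_USD = 0.0106 + 0.079290 = 0.089890
r_USD = 8.99%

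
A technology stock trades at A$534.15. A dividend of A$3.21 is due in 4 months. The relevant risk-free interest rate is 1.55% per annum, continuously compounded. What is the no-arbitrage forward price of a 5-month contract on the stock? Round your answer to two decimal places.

A$534.40

PV(dividends) I = 3.21·e^(−0.0155·4/12)
I = 3.1935
F = (S − I)·e^(rT) = (534.15 − 3.1935) · e^(0.0155·5/12)
= 530.9565 · e^0.006458 = 530.9565 × 1.006479 = A$534.40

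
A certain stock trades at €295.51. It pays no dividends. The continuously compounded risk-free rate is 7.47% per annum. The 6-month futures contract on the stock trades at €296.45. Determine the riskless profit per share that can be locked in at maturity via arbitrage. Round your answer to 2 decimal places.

€10.31 per share

Fair futures: F* = S·e^(carry·T), with carry = r = 0.0747
F* = 295.51 · e^(0.0747 × 6/12) = 295.51 · e^0.037350 = 295.51 × 1.038056 = €306.7559
Market €296.45 < fair €306.7559: forward underpriced → reverse cash-and-carry (short spot, go long the forward).
At maturity, profit = |F_mkt − F*| = |296.45 − 306.7559| = €10.31 per share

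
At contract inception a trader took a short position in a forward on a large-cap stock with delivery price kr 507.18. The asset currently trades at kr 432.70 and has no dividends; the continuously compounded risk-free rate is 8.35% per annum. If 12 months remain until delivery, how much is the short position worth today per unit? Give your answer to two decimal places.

Current fair forward for the remaining 12 months: F = S·e^(r·T), r = 0.0835
F = 432.70 · e^(0.0835 × 12/12) = 432.70 × 1.087085 = 470.3817
Value of long forward = (F − K)·e^(−rT) = (470.3817 − 507.18) · e^(−0.0835·12/12)
= -36.7983 × 0.919891 = -33.85
Short position value = −(long value) = kr 33.85

kr 33.85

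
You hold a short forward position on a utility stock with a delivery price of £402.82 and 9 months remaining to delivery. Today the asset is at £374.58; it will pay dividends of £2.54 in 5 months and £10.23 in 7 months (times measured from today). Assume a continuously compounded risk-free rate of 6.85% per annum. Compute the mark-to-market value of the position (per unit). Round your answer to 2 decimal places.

PV(remaining dividends) I = 2.54·e^(−0.0685·5/12) + 10.23·e^(−0.0685·7/12) = 12.2978
Current forward F = (S − I)·e^(rT) = (374.58 − 12.2978)·e^(0.0685·9/12) = 362.2822 × 1.052718 = 381.3810
Value (long) = (F − K)·e^(−rT) = (381.3810 − 402.82) × 0.949922 = -20.3654
Short position value = −(long value) = £20.37

£20.37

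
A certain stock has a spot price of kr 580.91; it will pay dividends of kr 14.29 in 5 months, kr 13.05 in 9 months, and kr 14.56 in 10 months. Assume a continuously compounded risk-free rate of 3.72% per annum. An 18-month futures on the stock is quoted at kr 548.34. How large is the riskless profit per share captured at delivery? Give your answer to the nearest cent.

PV(dividends) I = 14.29·e^(−0.0372·5/12) + 13.05·e^(−0.0372·9/12) + 14.56·e^(−0.0372·10/12) = 40.8767
Fair futures F* = (S − I)·e^(rT) = (580.91 − 40.8767)·e^0.055800 = 540.0333 × 1.057386 = 571.0237
Market kr 548.34 < fair 571.0237: forward underpriced → reverse cash-and-carry (short the stock, invest proceeds at r, pay the dividends, go long the forward).
Profit at T = |F_mkt − F*| = |548.34 − 571.0237| = kr 22.68 per share

kr 22.68 per share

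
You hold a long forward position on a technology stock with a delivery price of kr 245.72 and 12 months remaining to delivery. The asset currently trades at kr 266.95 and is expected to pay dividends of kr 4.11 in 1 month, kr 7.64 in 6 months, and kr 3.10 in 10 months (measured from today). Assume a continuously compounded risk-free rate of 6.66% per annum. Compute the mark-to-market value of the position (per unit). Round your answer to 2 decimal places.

kr 22.65

PV(remaining dividends) I = 4.11·e^(−0.0666·1/12) + 7.64·e^(−0.0666·6/12) + 3.10·e^(−0.0666·10/12) = 14.4097
Current forward F = (S − I)·e^(rT) = (266.95 − 14.4097)·e^(0.0666·12/12) = 252.5403 × 1.068868 = 269.9322
Value (long) = (F − K)·e^(−rT) = (269.9322 − 245.72) × 0.935569 = 22.6522
Value = kr 22.65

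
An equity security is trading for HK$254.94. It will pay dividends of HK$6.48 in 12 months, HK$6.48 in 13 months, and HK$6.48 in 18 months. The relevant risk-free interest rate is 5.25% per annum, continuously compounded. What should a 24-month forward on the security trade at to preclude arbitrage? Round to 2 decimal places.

HK$262.88

PV(dividends) I = 6.48·e^(−0.0525·12/12) + 6.48·e^(−0.0525·13/12) + 6.48·e^(−0.0525·18/12)
I = 6.1486 + 6.1217 + 5.9893 = 18.2596
F = (S − I)·e^(rT) = (254.94 − 18.2596) · e^(0.0525·24/12)
= 236.6804 · e^0.105000 = 236.6804 × 1.110711 = HK$262.88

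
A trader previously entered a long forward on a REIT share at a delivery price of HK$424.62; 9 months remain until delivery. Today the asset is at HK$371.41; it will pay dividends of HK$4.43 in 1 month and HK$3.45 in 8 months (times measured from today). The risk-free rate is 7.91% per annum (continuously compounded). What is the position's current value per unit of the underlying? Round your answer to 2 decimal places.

-HK$36.43

PV(remaining dividends) I = 4.43·e^(−0.0791·1/12) + 3.45·e^(−0.0791·8/12) = 7.6737
Current forward F = (S − I)·e^(rT) = (371.41 − 7.6737)·e^(0.0791·9/12) = 363.7363 × 1.061120 = 385.9679
Value (long) = (F − K)·e^(−rT) = (385.9679 − 424.62) × 0.942400 = -36.4257
Value = -HK$36.43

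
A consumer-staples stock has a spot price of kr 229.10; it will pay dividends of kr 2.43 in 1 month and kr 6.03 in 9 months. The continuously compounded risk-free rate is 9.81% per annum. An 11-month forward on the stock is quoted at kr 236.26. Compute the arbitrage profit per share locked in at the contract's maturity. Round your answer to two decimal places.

kr 5.63 per share

PV(dividends) I = 2.43·e^(−0.0981·1/12) + 6.03·e^(−0.0981·9/12) = 8.0125
Fair forward F* = (S − I)·e^(rT) = (229.10 − 8.0125)·e^0.089925 = 221.0875 × 1.094092 = 241.8901
Market kr 236.26 < fair 241.8901: forward underpriced → reverse cash-and-carry (short the stock, invest proceeds at r, pay the dividends, go long the forward).
Profit at T = |F_mkt − F*| = |236.26 − 241.8901| = kr 5.63 per share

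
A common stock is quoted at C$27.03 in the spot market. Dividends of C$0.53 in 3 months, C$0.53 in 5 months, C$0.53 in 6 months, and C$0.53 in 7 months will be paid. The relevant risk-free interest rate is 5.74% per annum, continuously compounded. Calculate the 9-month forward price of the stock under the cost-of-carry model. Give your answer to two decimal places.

PV(dividends) I = 0.53·e^(−0.0574·3/12) + 0.53·e^(−0.0574·5/12) + 0.53·e^(−0.0574·6/12) + 0.53·e^(−0.0574·7/12)
I = 0.5224 + 0.5175 + 0.5150 + 0.5125 = 2.0674
F = (S − I)·e^(rT) = (27.03 − 2.0674) · e^(0.0574·9/12)
= 24.9626 · e^0.043050 = 24.9626 × 1.043990 = C$26.06

C$26.06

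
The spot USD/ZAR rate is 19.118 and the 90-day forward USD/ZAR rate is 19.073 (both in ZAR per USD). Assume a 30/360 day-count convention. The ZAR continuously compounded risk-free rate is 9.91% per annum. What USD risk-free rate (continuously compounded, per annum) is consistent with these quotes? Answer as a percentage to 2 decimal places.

10.85%

F = S·e^((r_ZAR − r_USD)T) ⇒ r_USD = r_ZAR − ln(F/S)/T
ln(19.073/19.118) = -0.002357; /(90/360) = -0.009428
r_USD = 0.0991 + 0.009428 = 0.108528
r_USD = 10.85%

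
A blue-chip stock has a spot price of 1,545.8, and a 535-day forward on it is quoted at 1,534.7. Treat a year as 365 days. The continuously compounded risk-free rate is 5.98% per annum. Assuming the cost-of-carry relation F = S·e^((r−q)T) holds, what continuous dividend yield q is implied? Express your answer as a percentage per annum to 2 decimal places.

6.47%

From F = S·e^((r−q)T): (r − q) = ln(F/S)/T
ln(1534.7/1545.8) = ln(0.992819) = -0.007207
(r − q) = -0.007207 / (535/365) = -0.004917
q = r − ln(F/S)/T = 0.0598 + 0.004917 = 0.064717
q = 6.47%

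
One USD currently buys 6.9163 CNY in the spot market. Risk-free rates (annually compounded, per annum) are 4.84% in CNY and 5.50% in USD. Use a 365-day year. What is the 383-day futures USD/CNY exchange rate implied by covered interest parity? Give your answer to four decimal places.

6.8709

By covered interest parity, F = S · (1+r_CNY)^T / (1+r_USD)^T
= 6.9163 × 1.050847 / 1.057789 = 6.9163 × 0.993437
F = 6.8709 CNY per USD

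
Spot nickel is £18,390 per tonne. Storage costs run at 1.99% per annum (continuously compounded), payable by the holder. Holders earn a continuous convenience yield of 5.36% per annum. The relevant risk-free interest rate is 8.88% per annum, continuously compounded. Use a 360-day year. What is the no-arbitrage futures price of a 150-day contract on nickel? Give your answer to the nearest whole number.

£18,817 per tonne

Net carry = r + u − y = 0.0888 + 0.0199 − 0.0536 = 0.0551
F = S·e^((r+u−y)T) = 18390 · e^(0.0551 × 150/360) = 18390 · e^0.022958
= 18390 × 1.023224 = £18,817 per tonne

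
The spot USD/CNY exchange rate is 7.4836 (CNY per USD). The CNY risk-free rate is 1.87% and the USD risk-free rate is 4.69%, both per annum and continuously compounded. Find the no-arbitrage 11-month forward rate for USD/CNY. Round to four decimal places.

F = S·e^((r_CNY − r_USD)T) = 7.4836 · e^((0.0187 − 0.0469) × 11/12)
= 7.4836 · e^-0.025850 = 7.4836 × 0.974481
F = 7.2926 CNY per USD

7.2926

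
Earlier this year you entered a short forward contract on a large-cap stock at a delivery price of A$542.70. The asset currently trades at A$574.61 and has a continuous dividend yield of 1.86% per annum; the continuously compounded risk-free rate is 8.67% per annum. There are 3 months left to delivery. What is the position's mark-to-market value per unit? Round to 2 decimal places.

-A$40.88

Current fair forward for the remaining 3 months: F = S·e^((r − q)·T), (r − q) = 0.0867 − 0.0186 = 0.0681
F = 574.61 · e^(0.0681 × 3/12) = 574.61 × 1.017171 = 584.4766
Value of long forward = (F − K)·e^(−rT) = (584.4766 − 542.70) · e^(−0.0867·3/12)
= 41.7766 × 0.978558 = 40.88
Short position value = −(long value) = -A$40.88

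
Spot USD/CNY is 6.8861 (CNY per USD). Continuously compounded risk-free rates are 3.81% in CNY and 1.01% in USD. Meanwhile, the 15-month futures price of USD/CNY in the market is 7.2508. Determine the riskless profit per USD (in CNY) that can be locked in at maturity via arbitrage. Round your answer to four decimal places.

0.1194 per USD (in CNY)

Fair futures: F* = S·e^(carry·T), with carry = (r_CNY − r_USD) = 0.0381 − 0.0101 = 0.0280
F* = 6.8861 · e^(0.0280 × 15/12) = 6.8861 · e^0.035000 = 6.8861 × 1.035620 = 7.1314
Market 7.2508 > fair 7.1314: forward overpriced → cash-and-carry (buy spot, short the forward).
At maturity, profit = |F_mkt − F*| = |7.2508 − 7.1314| = 0.1194 per USD (in CNY)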